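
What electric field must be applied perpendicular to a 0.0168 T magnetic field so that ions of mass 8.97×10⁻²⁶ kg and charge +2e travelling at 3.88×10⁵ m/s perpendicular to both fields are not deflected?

E = 6520 V/m

For straight-line motion qE = qvB, so E = vB.
E = 3.88×10⁵ × 0.0168 = 6520 V/m.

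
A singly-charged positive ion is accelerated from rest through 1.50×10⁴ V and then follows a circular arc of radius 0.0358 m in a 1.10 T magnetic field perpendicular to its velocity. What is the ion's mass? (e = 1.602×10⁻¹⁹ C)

m ≈ 8.28×10⁻²⁷ kg

Combine |q|V = ½mv² and r = mv/(|q|B): eliminate v to get m = qB²r²/(2V).
m = (1.602×10⁻¹⁹)(1.10)²(0.0358)²/(2·1.50×10⁴) ≈ 8.28×10⁻²⁷ kg.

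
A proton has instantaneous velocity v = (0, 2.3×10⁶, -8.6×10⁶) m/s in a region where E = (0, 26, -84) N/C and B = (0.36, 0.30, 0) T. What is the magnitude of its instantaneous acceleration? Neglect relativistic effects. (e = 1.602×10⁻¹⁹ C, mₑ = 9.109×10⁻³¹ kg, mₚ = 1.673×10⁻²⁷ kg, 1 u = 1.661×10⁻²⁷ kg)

v×B = (2.58×10⁶, -3.10×10⁶, -8.28×10⁵) N/C.
E + v×B = (2.58×10⁶, -3.10×10⁶, -8.28×10⁵) N/C.
F = q(E + v×B) = (1.602×10⁻¹⁹ C)·(2.58×10⁶, -3.10×10⁶, -8.28×10⁵) = (4.13×10⁻¹³, -4.96×10⁻¹³, -1.33×10⁻¹³) N.
|a| = |F|/m = 6.591×10⁻¹³/1.673×10⁻²⁷ ≈ 3.94×10¹⁴ m/s².

|a| ≈ 3.94×10¹⁴ m/s²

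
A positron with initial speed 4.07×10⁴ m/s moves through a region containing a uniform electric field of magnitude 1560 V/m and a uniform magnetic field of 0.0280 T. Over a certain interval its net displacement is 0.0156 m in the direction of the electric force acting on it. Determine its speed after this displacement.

v_f ≈ 2.93×10⁶ m/s

B does no work; ΔKE = |q|E d.
½mv_f² = ½mv₀² + |q|Ed = ½(9.109×10⁻³¹)(4.07×10⁴)² + (1.602×10⁻¹⁹)(1560)(0.0156) ≈ 7.544×10⁻²² J + 3.899×10⁻¹⁸ J ≈ 3.899×10⁻¹⁸ J.
v_f = √(2·3.899×10⁻¹⁸/9.109×10⁻³¹) ≈ 2.93×10⁶ m/s.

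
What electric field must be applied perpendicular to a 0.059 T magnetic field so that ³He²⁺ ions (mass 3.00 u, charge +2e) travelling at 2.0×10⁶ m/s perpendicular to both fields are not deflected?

For straight-line motion qE = qvB, so E = vB.
E = 2.0×10⁶ × 0.059 = 1.2×10⁵ V/m.

E = 1.2×10⁵ V/m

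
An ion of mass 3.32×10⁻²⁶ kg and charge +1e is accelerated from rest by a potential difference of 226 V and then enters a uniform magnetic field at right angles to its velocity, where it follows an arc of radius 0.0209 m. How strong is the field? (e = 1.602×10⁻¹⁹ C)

B ≈ 0.463 T

v = √(2|q|V/m) = √(2·1.602×10⁻¹⁹·226/3.32×10⁻²⁶) ≈ 4.670×10⁴ m/s.
B = mv/(|q|r) = (3.32×10⁻²⁶)(4.670×10⁴)/((1.602×10⁻¹⁹)(0.0209)) ≈ 0.463 T.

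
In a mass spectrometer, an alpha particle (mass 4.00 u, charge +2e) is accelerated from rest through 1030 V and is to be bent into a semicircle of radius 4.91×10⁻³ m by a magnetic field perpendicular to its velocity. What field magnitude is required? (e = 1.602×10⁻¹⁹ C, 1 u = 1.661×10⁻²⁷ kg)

v = √(2|q|V/m) = √(2·3.204×10⁻¹⁹·1030/6.644×10⁻²⁷) ≈ 3.152×10⁵ m/s.
B = mv/(|q|r) = (6.644×10⁻²⁷)(3.152×10⁵)/((3.204×10⁻¹⁹)(4.91×10⁻³)) ≈ 1.33 T.

B ≈ 1.33 T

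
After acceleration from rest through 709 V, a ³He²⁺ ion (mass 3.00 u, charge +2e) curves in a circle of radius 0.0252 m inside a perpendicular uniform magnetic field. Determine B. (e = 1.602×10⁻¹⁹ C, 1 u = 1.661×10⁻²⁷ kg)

v = √(2|q|V/m) = √(2·3.204×10⁻¹⁹·709/4.983×10⁻²⁷) ≈ 3.020×10⁵ m/s.
B = mv/(|q|r) = (4.983×10⁻²⁷)(3.020×10⁵)/((3.204×10⁻¹⁹)(0.0252)) ≈ 0.186 T.

B ≈ 0.186 T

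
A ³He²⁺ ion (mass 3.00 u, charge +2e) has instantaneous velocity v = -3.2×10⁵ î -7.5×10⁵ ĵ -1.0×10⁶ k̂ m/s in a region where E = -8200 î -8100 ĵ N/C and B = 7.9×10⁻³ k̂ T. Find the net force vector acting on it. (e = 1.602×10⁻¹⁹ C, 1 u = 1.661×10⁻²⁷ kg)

v×B = (-5930, 2530, 0) N/C.
E + v×B = (-1.41×10⁴, -5570, 0) N/C.
F = q(E + v×B) = (3.204×10⁻¹⁹ C)·(-1.41×10⁴, -5570, 0) = (-4.53×10⁻¹⁵, -1.79×10⁻¹⁵, 0) N.

F ≈ (-4.53×10⁻¹⁵, -1.79×10⁻¹⁵, 0) N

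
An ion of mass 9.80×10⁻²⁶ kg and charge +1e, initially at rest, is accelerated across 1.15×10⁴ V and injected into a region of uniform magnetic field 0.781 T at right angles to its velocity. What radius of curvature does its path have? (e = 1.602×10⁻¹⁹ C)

Acceleration: |q|V = ½mv² ⇒ v = √(2|q|V/m) = √(2·1.602×10⁻¹⁹·1.15×10⁴/9.80×10⁻²⁶) ≈ 1.939×10⁵ m/s.
In the field: r = mv/(|q|B) = (9.80×10⁻²⁶)(1.939×10⁵)/((1.602×10⁻¹⁹)(0.781)) ≈ 0.152 m.

r ≈ 0.152 m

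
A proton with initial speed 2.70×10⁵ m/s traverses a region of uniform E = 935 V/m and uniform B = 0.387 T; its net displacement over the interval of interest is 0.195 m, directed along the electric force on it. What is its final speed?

v_f ≈ 3.28×10⁵ m/s

B does no work; ΔKE = |q|E d.
½mv_f² = ½mv₀² + |q|Ed = ½(1.673×10⁻²⁷)(2.70×10⁵)² + (1.602×10⁻¹⁹)(935)(0.195) ≈ 6.098×10⁻¹⁷ J + 2.921×10⁻¹⁷ J ≈ 9.019×10⁻¹⁷ J.
v_f = √(2·9.019×10⁻¹⁷/1.673×10⁻²⁷) ≈ 3.28×10⁵ m/s.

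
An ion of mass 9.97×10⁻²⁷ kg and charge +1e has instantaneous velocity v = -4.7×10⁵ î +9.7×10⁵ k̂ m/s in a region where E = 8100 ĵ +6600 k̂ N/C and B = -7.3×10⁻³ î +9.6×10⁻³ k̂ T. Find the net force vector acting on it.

F ≈ (0, 8.86×10⁻¹⁶, 1.06×10⁻¹⁵) N

v×B = (0, -2570, 0) N/C.
E + v×B = (0, 5530, 6600) N/C.
F = q(E + v×B) = (1.602×10⁻¹⁹ C)·(0, 5530, 6600) = (0, 8.86×10⁻¹⁶, 1.06×10⁻¹⁵) N.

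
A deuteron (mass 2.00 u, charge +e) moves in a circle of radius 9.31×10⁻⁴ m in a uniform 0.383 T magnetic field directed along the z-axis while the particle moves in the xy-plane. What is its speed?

From |q|vB = mv²/r, v = |q|Br/m.
v = (1.602×10⁻¹⁹)(0.383)(9.31×10⁻⁴)/3.322×10⁻²⁷ ≈ 1.72×10⁴ m/s.

v ≈ 1.72×10⁴ m/s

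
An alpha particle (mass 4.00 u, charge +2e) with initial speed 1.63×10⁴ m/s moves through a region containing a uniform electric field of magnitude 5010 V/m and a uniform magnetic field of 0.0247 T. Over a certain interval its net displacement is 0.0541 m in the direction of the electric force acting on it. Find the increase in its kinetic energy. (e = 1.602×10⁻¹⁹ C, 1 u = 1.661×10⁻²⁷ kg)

The magnetic force is always ⟂ v and does no work; only the electric force changes KE.
ΔKE = F_E · d = |q|E d = (3.204×10⁻¹⁹)(5010)(0.0541) ≈ 8.68×10⁻¹⁷ J.

ΔKE ≈ 8.68×10⁻¹⁷ J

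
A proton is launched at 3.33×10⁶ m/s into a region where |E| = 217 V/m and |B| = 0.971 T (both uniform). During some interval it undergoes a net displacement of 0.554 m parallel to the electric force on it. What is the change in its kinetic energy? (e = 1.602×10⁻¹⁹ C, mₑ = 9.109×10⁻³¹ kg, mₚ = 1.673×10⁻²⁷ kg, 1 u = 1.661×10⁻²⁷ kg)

ΔKE ≈ 1.93×10⁻¹⁷ J

The magnetic force is always ⟂ v and does no work; only the electric force changes KE.
ΔKE = F_E · d = |q|E d = (1.602×10⁻¹⁹)(217)(0.554) ≈ 1.93×10⁻¹⁷ J.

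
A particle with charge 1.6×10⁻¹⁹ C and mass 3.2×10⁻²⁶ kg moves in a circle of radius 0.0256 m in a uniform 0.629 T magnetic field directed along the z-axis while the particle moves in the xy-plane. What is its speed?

From |q|vB = mv²/r, v = |q|Br/m.
v = (1.6×10⁻¹⁹)(0.629)(0.0256)/3.2×10⁻²⁶ ≈ 8.05×10⁴ m/s.

v ≈ 8.05×10⁴ m/s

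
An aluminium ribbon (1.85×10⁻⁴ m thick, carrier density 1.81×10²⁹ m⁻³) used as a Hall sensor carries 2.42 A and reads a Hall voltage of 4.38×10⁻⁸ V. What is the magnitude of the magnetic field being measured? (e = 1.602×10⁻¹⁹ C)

B ≈ 0.0971 T

From V_H = IB/(n e t), B = V_H n e t / I.
B = (4.38×10⁻⁸)(1.81×10²⁹)(1.602×10⁻¹⁹)(1.85×10⁻⁴)/2.42 ≈ 0.0971 T.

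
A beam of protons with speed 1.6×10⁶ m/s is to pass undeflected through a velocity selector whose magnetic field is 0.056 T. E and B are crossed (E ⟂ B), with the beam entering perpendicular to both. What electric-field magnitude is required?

E = 9.0×10⁴ V/m

For straight-line motion qE = qvB, so E = vB.
E = 1.6×10⁶ × 0.056 = 9.0×10⁴ V/m.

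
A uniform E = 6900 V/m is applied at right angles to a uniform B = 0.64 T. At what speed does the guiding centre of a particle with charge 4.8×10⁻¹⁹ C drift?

The steady drift has the magnetic force balancing the electric force, so v_d = E/B.
v_d = 6900/0.64 = 1.1×10⁴ m/s.

v_d ≈ 1.1×10⁴ m/s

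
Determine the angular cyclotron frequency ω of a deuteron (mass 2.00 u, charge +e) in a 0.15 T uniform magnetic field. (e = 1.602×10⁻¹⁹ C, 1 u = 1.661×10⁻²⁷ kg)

ω = |q|B/m.
ω = (1.602×10⁻¹⁹)(0.15)/3.322×10⁻²⁷ ≈ 7.2×10⁶ rad/s.

ω ≈ 7.2×10⁶ rad/s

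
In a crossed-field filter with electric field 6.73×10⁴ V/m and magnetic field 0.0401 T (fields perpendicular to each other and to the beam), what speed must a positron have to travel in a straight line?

v = 1.68×10⁶ m/s

Zero net Lorentz force requires |qE| = |q v×B|, i.e. E = vB.
v = E/B = 6.73×10⁴/0.0401 = 1.68×10⁶ m/s.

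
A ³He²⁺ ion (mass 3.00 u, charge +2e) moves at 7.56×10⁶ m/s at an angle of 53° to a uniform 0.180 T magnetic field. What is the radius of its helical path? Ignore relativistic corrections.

r ≈ 0.522 m

v⊥ = v sinθ = 7.56×10⁶·sin53° ≈ 6.038×10⁶ m/s.
r = m v⊥/(|q|B) = (4.983×10⁻²⁷)(6.038×10⁶)/((3.204×10⁻¹⁹)(0.180)) ≈ 0.522 m.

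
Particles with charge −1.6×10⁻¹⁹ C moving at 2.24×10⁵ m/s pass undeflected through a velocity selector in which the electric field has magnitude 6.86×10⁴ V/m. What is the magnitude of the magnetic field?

B = 0.306 T

Balance of forces in the selector: qE = qvB ⇒ B = E/v.
B = 6.86×10⁴/2.24×10⁵ = 0.306 T.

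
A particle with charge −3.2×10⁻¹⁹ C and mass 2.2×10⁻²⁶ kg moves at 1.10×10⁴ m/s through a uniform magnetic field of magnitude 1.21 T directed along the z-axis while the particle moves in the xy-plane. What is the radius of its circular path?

The magnetic force provides the centripetal force: |q|vB = mv²/r.
r = mv/(|q|B) = (2.2×10⁻²⁶)(1.10×10⁴)/((3.2×10⁻¹⁹)(1.21)) ≈ 6.25×10⁻⁴ m.

r ≈ 6.25×10⁻⁴ m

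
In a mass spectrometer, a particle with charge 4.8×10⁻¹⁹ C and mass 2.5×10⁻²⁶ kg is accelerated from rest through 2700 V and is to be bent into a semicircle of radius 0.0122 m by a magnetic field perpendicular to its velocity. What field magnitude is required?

B ≈ 1.37 T

v = √(2|q|V/m) = √(2·4.8×10⁻¹⁹·2700/2.5×10⁻²⁶) ≈ 3.220×10⁵ m/s.
B = mv/(|q|r) = (2.5×10⁻²⁶)(3.220×10⁵)/((4.8×10⁻¹⁹)(0.0122)) ≈ 1.37 T.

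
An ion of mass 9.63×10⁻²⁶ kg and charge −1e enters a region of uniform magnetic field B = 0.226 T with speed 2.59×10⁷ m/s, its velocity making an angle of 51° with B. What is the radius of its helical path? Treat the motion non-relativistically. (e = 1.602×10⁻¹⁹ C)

v⊥ = v sinθ = 2.59×10⁷·sin51° ≈ 2.013×10⁷ m/s.
r = m v⊥/(|q|B) = (9.63×10⁻²⁶)(2.013×10⁷)/((1.602×10⁻¹⁹)(0.226)) ≈ 53.5 m.

r ≈ 53.5 m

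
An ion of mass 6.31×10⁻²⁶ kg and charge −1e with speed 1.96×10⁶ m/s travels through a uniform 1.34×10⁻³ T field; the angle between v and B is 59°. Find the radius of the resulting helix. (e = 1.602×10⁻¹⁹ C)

v⊥ = v sinθ = 1.96×10⁶·sin59° ≈ 1.680×10⁶ m/s.
r = m v⊥/(|q|B) = (6.31×10⁻²⁶)(1.680×10⁶)/((1.602×10⁻¹⁹)(1.34×10⁻³)) ≈ 494 m.

r ≈ 494 m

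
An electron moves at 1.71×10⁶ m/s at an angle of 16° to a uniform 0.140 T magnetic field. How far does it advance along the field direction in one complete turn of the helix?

v∥ = v cosθ = 1.71×10⁶·cos16° ≈ 1.644×10⁶ m/s.
T = 2πm/(|q|B) = 2π(9.109×10⁻³¹)/((1.602×10⁻¹⁹)(0.140)) ≈ 2.552×10⁻¹⁰ s.
pitch = v∥ T = (1.644×10⁶)(2.552×10⁻¹⁰) ≈ 4.19×10⁻⁴ m.

p ≈ 4.19×10⁻⁴ m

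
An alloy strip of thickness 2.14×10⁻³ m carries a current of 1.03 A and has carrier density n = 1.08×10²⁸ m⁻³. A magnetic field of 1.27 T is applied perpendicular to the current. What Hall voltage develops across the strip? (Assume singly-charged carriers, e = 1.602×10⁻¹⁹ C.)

V_H ≈ 3.53×10⁻⁷ V

V_H = IB/(n e t).
V_H = (1.03)(1.27)/((1.08×10²⁸)(1.602×10⁻¹⁹)(2.14×10⁻³)) ≈ 3.53×10⁻⁷ V.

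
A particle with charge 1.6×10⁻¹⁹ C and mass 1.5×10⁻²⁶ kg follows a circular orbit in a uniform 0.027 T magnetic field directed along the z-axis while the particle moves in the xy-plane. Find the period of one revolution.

T ≈ 2.2×10⁻⁵ s

The cyclotron period depends only on m, q, B: T = 2πm/(|q|B).
T = 2π(1.5×10⁻²⁶)/((1.6×10⁻¹⁹)(0.027)) ≈ 2.2×10⁻⁵ s.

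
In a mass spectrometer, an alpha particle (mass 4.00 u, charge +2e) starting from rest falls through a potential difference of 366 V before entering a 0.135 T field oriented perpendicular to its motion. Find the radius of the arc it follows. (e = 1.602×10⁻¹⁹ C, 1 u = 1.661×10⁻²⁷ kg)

r ≈ 0.0289 m

Acceleration: |q|V = ½mv² ⇒ v = √(2|q|V/m) = √(2·3.204×10⁻¹⁹·366/6.644×10⁻²⁷) ≈ 1.879×10⁵ m/s.
In the field: r = mv/(|q|B) = (6.644×10⁻²⁷)(1.879×10⁵)/((3.204×10⁻¹⁹)(0.135)) ≈ 0.0289 m.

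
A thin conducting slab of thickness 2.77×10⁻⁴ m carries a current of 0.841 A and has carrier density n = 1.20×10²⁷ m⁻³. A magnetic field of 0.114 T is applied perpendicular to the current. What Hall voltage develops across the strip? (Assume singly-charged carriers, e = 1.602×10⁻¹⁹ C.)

V_H ≈ 1.80×10⁻⁶ V

V_H = IB/(n e t).
V_H = (0.841)(0.114)/((1.20×10²⁷)(1.602×10⁻¹⁹)(2.77×10⁻⁴)) ≈ 1.80×10⁻⁶ V.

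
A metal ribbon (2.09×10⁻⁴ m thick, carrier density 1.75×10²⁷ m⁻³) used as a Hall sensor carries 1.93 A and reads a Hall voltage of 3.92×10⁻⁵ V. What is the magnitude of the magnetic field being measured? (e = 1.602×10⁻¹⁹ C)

B ≈ 1.19 T

From V_H = IB/(n e t), B = V_H n e t / I.
B = (3.92×10⁻⁵)(1.75×10²⁷)(1.602×10⁻¹⁹)(2.09×10⁻⁴)/1.93 ≈ 1.19 T.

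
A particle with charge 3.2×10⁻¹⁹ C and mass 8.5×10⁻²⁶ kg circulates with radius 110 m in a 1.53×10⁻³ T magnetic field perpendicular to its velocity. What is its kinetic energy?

v = |q|Br/m, then KE = ½mv² = (qBr)²/(2m).
v = (3.2×10⁻¹⁹)(1.53×10⁻³)(110)/8.5×10⁻²⁶ ≈ 6.336×10⁵ m/s.
KE = ½(8.5×10⁻²⁶)(6.336×10⁵)² ≈ 1.71×10⁻¹⁴ J = 1.07×10⁵ eV.

KE ≈ 1.07×10⁵ eV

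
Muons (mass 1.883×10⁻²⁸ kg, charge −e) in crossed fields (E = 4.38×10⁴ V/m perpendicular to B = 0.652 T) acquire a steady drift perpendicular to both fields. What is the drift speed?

In crossed fields the guiding centre drifts at v_d = |E×B|/B² = E/B, independent of charge and mass.
v_d = 4.38×10⁴/0.652 = 6.72×10⁴ m/s.

v_d ≈ 6.72×10⁴ m/s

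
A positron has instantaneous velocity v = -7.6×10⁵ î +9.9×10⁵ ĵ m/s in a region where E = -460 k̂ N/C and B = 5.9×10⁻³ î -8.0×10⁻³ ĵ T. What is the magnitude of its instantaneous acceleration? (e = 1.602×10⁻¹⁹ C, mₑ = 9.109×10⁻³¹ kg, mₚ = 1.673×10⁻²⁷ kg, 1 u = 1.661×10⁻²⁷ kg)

|a| ≈ 3.89×10¹³ m/s²

v×B = (0, 0, 239) N/C.
E + v×B = (0, 0, -221) N/C.
F = q(E + v×B) = (1.602×10⁻¹⁹ C)·(0, 0, -221) = (0, 0, -3.54×10⁻¹⁷) N.
|a| = |F|/m = 3.540×10⁻¹⁷/9.109×10⁻³¹ ≈ 3.89×10¹³ m/s².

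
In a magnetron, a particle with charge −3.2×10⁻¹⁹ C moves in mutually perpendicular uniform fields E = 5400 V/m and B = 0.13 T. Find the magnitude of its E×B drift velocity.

v_d ≈ 4.2×10⁴ m/s

The steady drift has the magnetic force balancing the electric force, so v_d = E/B.
v_d = 5400/0.13 = 4.2×10⁴ m/s.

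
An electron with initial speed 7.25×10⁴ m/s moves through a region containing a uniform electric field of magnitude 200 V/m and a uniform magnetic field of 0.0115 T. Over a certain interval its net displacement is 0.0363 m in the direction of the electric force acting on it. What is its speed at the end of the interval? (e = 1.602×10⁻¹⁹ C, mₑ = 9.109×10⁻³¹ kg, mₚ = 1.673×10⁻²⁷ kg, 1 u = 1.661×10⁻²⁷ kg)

B does no work; ΔKE = |q|E d.
½mv_f² = ½mv₀² + |q|Ed = ½(9.109×10⁻³¹)(7.25×10⁴)² + (1.602×10⁻¹⁹)(200)(0.0363) ≈ 2.394×10⁻²¹ J + 1.163×10⁻¹⁸ J ≈ 1.165×10⁻¹⁸ J.
v_f = √(2·1.165×10⁻¹⁸/9.109×10⁻³¹) ≈ 1.60×10⁶ m/s.

v_f ≈ 1.60×10⁶ m/s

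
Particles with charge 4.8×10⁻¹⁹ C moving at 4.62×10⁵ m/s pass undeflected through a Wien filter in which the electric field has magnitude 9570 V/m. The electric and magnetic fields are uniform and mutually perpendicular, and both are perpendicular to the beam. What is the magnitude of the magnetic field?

B = 0.0207 T

Balance of forces in the selector: qE = qvB ⇒ B = E/v.
B = 9570/4.62×10⁵ = 0.0207 T.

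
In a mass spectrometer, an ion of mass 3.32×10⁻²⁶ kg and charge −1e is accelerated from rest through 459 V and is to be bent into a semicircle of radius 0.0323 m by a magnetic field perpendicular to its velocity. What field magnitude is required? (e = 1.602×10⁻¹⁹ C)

v = √(2|q|V/m) = √(2·1.602×10⁻¹⁹·459/3.32×10⁻²⁶) ≈ 6.656×10⁴ m/s.
B = mv/(|q|r) = (3.32×10⁻²⁶)(6.656×10⁴)/((1.602×10⁻¹⁹)(0.0323)) ≈ 0.427 T.

B ≈ 0.427 T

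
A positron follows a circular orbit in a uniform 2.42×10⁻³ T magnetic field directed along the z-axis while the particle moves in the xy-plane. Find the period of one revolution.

The cyclotron period depends only on m, q, B: T = 2πm/(|q|B).
T = 2π(9.109×10⁻³¹)/((1.602×10⁻¹⁹)(2.42×10⁻³)) ≈ 1.48×10⁻⁸ s.

T ≈ 1.48×10⁻⁸ s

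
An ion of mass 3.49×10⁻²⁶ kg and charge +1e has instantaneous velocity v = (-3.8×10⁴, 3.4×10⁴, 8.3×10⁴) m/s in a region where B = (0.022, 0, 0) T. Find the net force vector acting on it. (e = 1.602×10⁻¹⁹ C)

F ≈ (0, 2.93×10⁻¹⁶, -1.20×10⁻¹⁶) N

v×B = (0, 1830, -748) N/C.
F = q v×B = (1.602×10⁻¹⁹ C)·(0, 1830, -748) = (0, 2.93×10⁻¹⁶, -1.20×10⁻¹⁶) N.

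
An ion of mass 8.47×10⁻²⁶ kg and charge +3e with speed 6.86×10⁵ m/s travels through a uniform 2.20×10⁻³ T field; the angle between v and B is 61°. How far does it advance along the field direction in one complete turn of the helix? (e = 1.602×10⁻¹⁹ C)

p ≈ 167 m

v∥ = v cosθ = 6.86×10⁵·cos61° ≈ 3.326×10⁵ m/s.
T = 2πm/(|q|B) = 2π(8.47×10⁻²⁶)/((4.806×10⁻¹⁹)(2.20×10⁻³)) ≈ 5.033×10⁻⁴ s.
pitch = v∥ T = (3.326×10⁵)(5.033×10⁻⁴) ≈ 167 m.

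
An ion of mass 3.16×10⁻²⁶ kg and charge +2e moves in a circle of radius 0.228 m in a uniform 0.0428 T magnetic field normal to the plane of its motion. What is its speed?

v ≈ 9.89×10⁴ m/s

From |q|vB = mv²/r, v = |q|Br/m.
v = (3.204×10⁻¹⁹)(0.0428)(0.228)/3.16×10⁻²⁶ ≈ 9.89×10⁴ m/s.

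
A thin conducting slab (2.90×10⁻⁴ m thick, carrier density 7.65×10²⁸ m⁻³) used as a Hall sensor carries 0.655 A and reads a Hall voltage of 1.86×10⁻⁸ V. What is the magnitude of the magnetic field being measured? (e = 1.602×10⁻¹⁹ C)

B ≈ 0.101 T

From V_H = IB/(n e t), B = V_H n e t / I.
B = (1.86×10⁻⁸)(7.65×10²⁸)(1.602×10⁻¹⁹)(2.90×10⁻⁴)/0.655 ≈ 0.101 T.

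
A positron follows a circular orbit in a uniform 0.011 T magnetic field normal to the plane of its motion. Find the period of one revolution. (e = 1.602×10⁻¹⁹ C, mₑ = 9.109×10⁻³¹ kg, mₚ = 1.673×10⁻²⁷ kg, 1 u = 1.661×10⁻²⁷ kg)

The cyclotron period depends only on m, q, B: T = 2πm/(|q|B).
T = 2π(9.109×10⁻³¹)/((1.602×10⁻¹⁹)(0.011)) ≈ 3.2×10⁻⁹ s.

T ≈ 3.2×10⁻⁹ s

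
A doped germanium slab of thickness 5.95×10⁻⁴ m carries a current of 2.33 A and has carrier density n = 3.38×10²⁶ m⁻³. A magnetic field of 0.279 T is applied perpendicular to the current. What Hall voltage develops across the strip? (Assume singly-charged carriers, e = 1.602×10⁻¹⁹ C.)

V_H ≈ 2.02×10⁻⁵ V

V_H = IB/(n e t).
V_H = (2.33)(0.279)/((3.38×10²⁶)(1.602×10⁻¹⁹)(5.95×10⁻⁴)) ≈ 2.02×10⁻⁵ V.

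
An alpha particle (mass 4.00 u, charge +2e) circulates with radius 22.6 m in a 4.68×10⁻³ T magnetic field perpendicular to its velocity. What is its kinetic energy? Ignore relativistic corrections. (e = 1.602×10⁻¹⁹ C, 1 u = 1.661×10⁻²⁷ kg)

v = |q|Br/m, then KE = ½mv² = (qBr)²/(2m).
v = (3.204×10⁻¹⁹)(4.68×10⁻³)(22.6)/6.644×10⁻²⁷ ≈ 5.101×10⁶ m/s.
KE = ½(6.644×10⁻²⁷)(5.101×10⁶)² ≈ 8.64×10⁻¹⁴ J.

KE ≈ 8.64×10⁻¹⁴ J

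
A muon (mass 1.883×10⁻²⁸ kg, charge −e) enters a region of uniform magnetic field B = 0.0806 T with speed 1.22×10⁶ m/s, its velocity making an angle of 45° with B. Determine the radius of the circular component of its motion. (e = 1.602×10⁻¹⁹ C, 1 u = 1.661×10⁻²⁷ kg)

v⊥ = v sinθ = 1.22×10⁶·sin45° ≈ 8.627×10⁵ m/s.
r = m v⊥/(|q|B) = (1.883×10⁻²⁸)(8.627×10⁵)/((1.602×10⁻¹⁹)(0.0806)) ≈ 0.0126 m.

r ≈ 0.0126 m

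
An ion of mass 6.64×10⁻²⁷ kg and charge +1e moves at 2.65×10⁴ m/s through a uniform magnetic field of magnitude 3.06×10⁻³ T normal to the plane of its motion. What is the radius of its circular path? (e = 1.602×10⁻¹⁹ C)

r ≈ 0.359 m

The magnetic force provides the centripetal force: |q|vB = mv²/r.
r = mv/(|q|B) = (6.64×10⁻²⁷)(2.65×10⁴)/((1.602×10⁻¹⁹)(3.06×10⁻³)) ≈ 0.359 m.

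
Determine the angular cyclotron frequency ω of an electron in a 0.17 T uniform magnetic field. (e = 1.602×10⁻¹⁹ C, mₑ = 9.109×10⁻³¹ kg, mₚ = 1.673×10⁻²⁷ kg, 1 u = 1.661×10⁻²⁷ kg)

ω = |q|B/m.
ω = (1.602×10⁻¹⁹)(0.17)/9.109×10⁻³¹ ≈ 3.0×10¹⁰ rad/s.

ω ≈ 3.0×10¹⁰ rad/s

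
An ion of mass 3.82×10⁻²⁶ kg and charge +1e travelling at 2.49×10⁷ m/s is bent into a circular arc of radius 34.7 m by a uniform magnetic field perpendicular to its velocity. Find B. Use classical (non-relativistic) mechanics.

From |q|vB = mv²/r, B = mv/(|q|r).
B = (3.82×10⁻²⁶)(2.49×10⁷)/((1.602×10⁻¹⁹)(34.7)) ≈ 0.171 T.

B ≈ 0.171 T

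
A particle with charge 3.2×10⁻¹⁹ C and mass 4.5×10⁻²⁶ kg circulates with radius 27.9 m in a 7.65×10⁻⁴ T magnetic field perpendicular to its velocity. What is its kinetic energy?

KE ≈ 5.18×10⁻¹⁶ J

v = |q|Br/m, then KE = ½mv² = (qBr)²/(2m).
v = (3.2×10⁻¹⁹)(7.65×10⁻⁴)(27.9)/4.5×10⁻²⁶ ≈ 1.518×10⁵ m/s.
KE = ½(4.5×10⁻²⁶)(1.518×10⁵)² ≈ 5.18×10⁻¹⁶ J.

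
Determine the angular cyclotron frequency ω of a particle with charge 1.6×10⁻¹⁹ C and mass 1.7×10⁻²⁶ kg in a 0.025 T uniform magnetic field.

ω = |q|B/m.
ω = (1.6×10⁻¹⁹)(0.025)/1.7×10⁻²⁶ ≈ 2.4×10⁵ rad/s.

ω ≈ 2.4×10⁵ rad/s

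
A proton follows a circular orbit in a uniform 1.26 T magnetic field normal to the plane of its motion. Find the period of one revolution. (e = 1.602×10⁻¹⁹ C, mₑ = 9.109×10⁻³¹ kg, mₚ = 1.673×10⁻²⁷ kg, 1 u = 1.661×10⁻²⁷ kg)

T ≈ 5.21×10⁻⁸ s

The cyclotron period depends only on m, q, B: T = 2πm/(|q|B).
T = 2π(1.673×10⁻²⁷)/((1.602×10⁻¹⁹)(1.26)) ≈ 5.21×10⁻⁸ s.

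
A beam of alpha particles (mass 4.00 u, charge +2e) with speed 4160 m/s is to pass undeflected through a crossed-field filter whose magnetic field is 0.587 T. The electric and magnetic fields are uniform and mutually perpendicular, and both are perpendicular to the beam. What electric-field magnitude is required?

E = 2440 V/m

For straight-line motion qE = qvB, so E = vB.
E = 4160 × 0.587 = 2440 V/m.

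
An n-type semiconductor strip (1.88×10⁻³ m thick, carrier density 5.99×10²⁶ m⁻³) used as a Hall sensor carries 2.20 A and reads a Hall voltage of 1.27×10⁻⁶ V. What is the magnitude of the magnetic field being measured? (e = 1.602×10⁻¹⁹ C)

B ≈ 0.104 T

From V_H = IB/(n e t), B = V_H n e t / I.
B = (1.27×10⁻⁶)(5.99×10²⁶)(1.602×10⁻¹⁹)(1.88×10⁻³)/2.20 ≈ 0.104 T.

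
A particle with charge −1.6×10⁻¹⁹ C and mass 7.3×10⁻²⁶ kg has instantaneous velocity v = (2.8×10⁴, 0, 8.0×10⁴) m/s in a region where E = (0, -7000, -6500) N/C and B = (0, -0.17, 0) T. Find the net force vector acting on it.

v×B = (1.36×10⁴, 0, -4760) N/C.
E + v×B = (1.36×10⁴, -7000, -1.13×10⁴) N/C.
F = q(E + v×B) = (−1.6×10⁻¹⁹ C)·(1.36×10⁴, -7000, -1.13×10⁴) = (-2.18×10⁻¹⁵, 1.12×10⁻¹⁵, 1.80×10⁻¹⁵) N.

F ≈ (-2.18×10⁻¹⁵, 1.12×10⁻¹⁵, 1.80×10⁻¹⁵) N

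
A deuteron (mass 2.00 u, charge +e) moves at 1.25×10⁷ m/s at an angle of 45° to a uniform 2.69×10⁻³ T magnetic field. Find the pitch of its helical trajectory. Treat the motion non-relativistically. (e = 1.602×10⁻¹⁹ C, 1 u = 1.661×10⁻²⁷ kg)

p ≈ 428 m

v∥ = v cosθ = 1.25×10⁷·cos45° ≈ 8.839×10⁶ m/s.
T = 2πm/(|q|B) = 2π(3.322×10⁻²⁷)/((1.602×10⁻¹⁹)(2.69×10⁻³)) ≈ 4.844×10⁻⁵ s.
pitch = v∥ T = (8.839×10⁶)(4.844×10⁻⁵) ≈ 428 m.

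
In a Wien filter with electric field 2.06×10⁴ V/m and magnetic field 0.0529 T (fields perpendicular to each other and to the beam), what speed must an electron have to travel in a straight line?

v = 3.89×10⁵ m/s

Zero net Lorentz force requires |qE| = |q v×B|, i.e. E = vB.
v = E/B = 2.06×10⁴/0.0529 = 3.89×10⁵ m/s.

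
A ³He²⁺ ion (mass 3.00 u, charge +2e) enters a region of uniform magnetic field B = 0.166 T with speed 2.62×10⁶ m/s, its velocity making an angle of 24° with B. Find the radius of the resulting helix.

v⊥ = v sinθ = 2.62×10⁶·sin24° ≈ 1.066×10⁶ m/s.
r = m v⊥/(|q|B) = (4.983×10⁻²⁷)(1.066×10⁶)/((3.204×10⁻¹⁹)(0.166)) ≈ 0.0998 m.

r ≈ 0.0998 m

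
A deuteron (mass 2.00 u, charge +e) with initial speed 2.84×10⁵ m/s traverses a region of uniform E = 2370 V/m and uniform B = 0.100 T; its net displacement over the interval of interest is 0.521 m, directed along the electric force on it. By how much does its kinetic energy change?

The magnetic force is always ⟂ v and does no work; only the electric force changes KE.
ΔKE = F_E · d = |q|E d = (1.602×10⁻¹⁹)(2370)(0.521) ≈ 1.98×10⁻¹⁶ J.

ΔKE ≈ 1.98×10⁻¹⁶ J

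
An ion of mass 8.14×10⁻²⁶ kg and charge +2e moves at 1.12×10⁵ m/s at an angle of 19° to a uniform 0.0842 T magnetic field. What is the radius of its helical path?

v⊥ = v sinθ = 1.12×10⁵·sin19° ≈ 3.646×10⁴ m/s.
r = m v⊥/(|q|B) = (8.14×10⁻²⁶)(3.646×10⁴)/((3.204×10⁻¹⁹)(0.0842)) ≈ 0.110 m.

r ≈ 0.110 m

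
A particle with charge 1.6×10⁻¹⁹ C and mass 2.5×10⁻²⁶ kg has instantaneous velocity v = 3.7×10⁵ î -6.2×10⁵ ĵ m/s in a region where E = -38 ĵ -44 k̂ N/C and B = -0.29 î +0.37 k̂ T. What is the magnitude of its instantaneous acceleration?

|a| ≈ 2.06×10¹² m/s²

v×B = (-2.29×10⁵, -1.37×10⁵, -1.80×10⁵) N/C.
E + v×B = (-2.29×10⁵, -1.37×10⁵, -1.80×10⁵) N/C.
F = q(E + v×B) = (1.6×10⁻¹⁹ C)·(-2.29×10⁵, -1.37×10⁵, -1.80×10⁵) = (-3.67×10⁻¹⁴, -2.19×10⁻¹⁴, -2.88×10⁻¹⁴) N.
|a| = |F|/m = 5.153×10⁻¹⁴/2.5×10⁻²⁶ ≈ 2.06×10¹² m/s².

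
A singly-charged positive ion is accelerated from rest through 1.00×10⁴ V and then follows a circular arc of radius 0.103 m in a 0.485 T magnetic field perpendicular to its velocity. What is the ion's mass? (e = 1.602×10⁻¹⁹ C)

Combine |q|V = ½mv² and r = mv/(|q|B): eliminate v to get m = qB²r²/(2V).
m = (1.602×10⁻¹⁹)(0.485)²(0.103)²/(2·1.00×10⁴) ≈ 2.00×10⁻²⁶ kg.

m ≈ 2.00×10⁻²⁶ kg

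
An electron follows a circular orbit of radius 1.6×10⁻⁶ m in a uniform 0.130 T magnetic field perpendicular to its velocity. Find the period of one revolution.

T ≈ 2.75×10⁻¹⁰ s

The cyclotron period depends only on m, q, B: T = 2πm/(|q|B).
T = 2π(9.109×10⁻³¹)/((1.602×10⁻¹⁹)(0.130)) ≈ 2.75×10⁻¹⁰ s.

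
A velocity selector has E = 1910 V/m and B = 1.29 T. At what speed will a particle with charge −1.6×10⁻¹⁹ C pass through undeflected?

Zero net Lorentz force requires |qE| = |q v×B|, i.e. E = vB.
v = E/B = 1910/1.29 = 1480 m/s.

v = 1480 m/s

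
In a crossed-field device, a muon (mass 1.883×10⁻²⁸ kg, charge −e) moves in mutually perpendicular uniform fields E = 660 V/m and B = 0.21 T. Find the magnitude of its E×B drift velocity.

The E×B drift speed is v_d = E/B.
v_d = 660/0.21 = 3100 m/s.

v_d ≈ 3100 m/s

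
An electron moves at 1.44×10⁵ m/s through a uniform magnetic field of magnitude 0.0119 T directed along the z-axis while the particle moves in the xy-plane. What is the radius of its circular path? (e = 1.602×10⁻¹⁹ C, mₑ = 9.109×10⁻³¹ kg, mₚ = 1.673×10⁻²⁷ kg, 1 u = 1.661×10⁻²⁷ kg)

r ≈ 6.88×10⁻⁵ m

The magnetic force provides the centripetal force: |q|vB = mv²/r.
r = mv/(|q|B) = (9.109×10⁻³¹)(1.44×10⁵)/((1.602×10⁻¹⁹)(0.0119)) ≈ 6.88×10⁻⁵ m.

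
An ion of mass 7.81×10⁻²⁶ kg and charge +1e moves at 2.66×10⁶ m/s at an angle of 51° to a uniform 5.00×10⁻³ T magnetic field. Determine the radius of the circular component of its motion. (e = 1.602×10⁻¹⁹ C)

r ≈ 202 m

v⊥ = v sinθ = 2.66×10⁶·sin51° ≈ 2.067×10⁶ m/s.
r = m v⊥/(|q|B) = (7.81×10⁻²⁶)(2.067×10⁶)/((1.602×10⁻¹⁹)(5.00×10⁻³)) ≈ 202 m.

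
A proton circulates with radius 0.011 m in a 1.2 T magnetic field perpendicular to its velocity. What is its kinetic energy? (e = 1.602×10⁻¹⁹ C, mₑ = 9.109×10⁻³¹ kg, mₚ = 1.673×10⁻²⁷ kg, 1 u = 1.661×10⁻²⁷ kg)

KE ≈ 8300 eV

v = |q|Br/m, then KE = ½mv² = (qBr)²/(2m).
v = (1.602×10⁻¹⁹)(1.2)(0.011)/1.673×10⁻²⁷ ≈ 1.264×10⁶ m/s.
KE = ½(1.673×10⁻²⁷)(1.264×10⁶)² ≈ 1.3×10⁻¹⁵ J = 8300 eV.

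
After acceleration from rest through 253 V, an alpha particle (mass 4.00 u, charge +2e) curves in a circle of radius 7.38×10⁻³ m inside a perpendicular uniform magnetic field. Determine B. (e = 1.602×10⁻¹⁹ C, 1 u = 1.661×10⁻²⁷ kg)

v = √(2|q|V/m) = √(2·3.204×10⁻¹⁹·253/6.644×10⁻²⁷) ≈ 1.562×10⁵ m/s.
B = mv/(|q|r) = (6.644×10⁻²⁷)(1.562×10⁵)/((3.204×10⁻¹⁹)(7.38×10⁻³)) ≈ 0.439 T.

B ≈ 0.439 T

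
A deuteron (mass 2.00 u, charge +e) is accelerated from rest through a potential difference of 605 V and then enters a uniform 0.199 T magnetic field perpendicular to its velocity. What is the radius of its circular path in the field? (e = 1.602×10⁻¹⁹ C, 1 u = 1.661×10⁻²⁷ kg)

r ≈ 0.0252 m

Acceleration: |q|V = ½mv² ⇒ v = √(2|q|V/m) = √(2·1.602×10⁻¹⁹·605/3.322×10⁻²⁷) ≈ 2.416×10⁵ m/s.
In the field: r = mv/(|q|B) = (3.322×10⁻²⁷)(2.416×10⁵)/((1.602×10⁻¹⁹)(0.199)) ≈ 0.0252 m.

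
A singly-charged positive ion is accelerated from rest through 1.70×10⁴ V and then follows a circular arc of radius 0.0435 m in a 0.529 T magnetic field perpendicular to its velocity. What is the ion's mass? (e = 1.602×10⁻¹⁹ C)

m ≈ 2.50×10⁻²⁷ kg

Combine |q|V = ½mv² and r = mv/(|q|B): eliminate v to get m = qB²r²/(2V).
m = (1.602×10⁻¹⁹)(0.529)²(0.0435)²/(2·1.70×10⁴) ≈ 2.50×10⁻²⁷ kg.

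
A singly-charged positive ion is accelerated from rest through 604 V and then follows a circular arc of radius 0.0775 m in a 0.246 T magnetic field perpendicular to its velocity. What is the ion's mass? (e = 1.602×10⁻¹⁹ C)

m ≈ 4.82×10⁻²⁶ kg

Combine |q|V = ½mv² and r = mv/(|q|B): eliminate v to get m = qB²r²/(2V).
m = (1.602×10⁻¹⁹)(0.246)²(0.0775)²/(2·604) ≈ 4.82×10⁻²⁶ kg.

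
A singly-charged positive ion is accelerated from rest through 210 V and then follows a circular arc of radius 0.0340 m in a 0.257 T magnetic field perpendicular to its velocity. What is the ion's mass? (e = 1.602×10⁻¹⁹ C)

m ≈ 2.91×10⁻²⁶ kg

Combine |q|V = ½mv² and r = mv/(|q|B): eliminate v to get m = qB²r²/(2V).
m = (1.602×10⁻¹⁹)(0.257)²(0.0340)²/(2·210) ≈ 2.91×10⁻²⁶ kg.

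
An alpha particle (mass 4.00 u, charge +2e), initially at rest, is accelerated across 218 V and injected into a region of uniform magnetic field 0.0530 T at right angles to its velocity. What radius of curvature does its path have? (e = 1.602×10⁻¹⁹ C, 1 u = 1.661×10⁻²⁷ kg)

r ≈ 0.0567 m

Acceleration: |q|V = ½mv² ⇒ v = √(2|q|V/m) = √(2·3.204×10⁻¹⁹·218/6.644×10⁻²⁷) ≈ 1.450×10⁵ m/s.
In the field: r = mv/(|q|B) = (6.644×10⁻²⁷)(1.450×10⁵)/((3.204×10⁻¹⁹)(0.0530)) ≈ 0.0567 m.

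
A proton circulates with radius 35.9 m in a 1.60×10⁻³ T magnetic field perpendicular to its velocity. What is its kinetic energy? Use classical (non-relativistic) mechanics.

v = |q|Br/m, then KE = ½mv² = (qBr)²/(2m).
v = (1.602×10⁻¹⁹)(1.60×10⁻³)(35.9)/1.673×10⁻²⁷ ≈ 5.500×10⁶ m/s.
KE = ½(1.673×10⁻²⁷)(5.500×10⁶)² ≈ 2.53×10⁻¹⁴ J.

KE ≈ 2.53×10⁻¹⁴ J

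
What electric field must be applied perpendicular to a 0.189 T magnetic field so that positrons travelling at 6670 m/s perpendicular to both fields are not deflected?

E = 1260 V/m

For straight-line motion qE = qvB, so E = vB.
E = 6670 × 0.189 = 1260 V/m.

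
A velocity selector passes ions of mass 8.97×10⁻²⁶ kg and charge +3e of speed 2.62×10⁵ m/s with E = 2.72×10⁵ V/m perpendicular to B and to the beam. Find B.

Balance of forces in the selector: qE = qvB ⇒ B = E/v.
B = 2.72×10⁵/2.62×10⁵ = 1.04 T.

B = 1.04 T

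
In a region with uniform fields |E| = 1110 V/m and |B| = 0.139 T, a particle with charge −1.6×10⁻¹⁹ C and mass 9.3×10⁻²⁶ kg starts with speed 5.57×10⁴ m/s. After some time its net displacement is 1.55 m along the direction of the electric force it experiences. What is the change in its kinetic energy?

The magnetic force is always ⟂ v and does no work; only the electric force changes KE.
ΔKE = F_E · d = |q|E d = (1.6×10⁻¹⁹)(1110)(1.55) ≈ 2.75×10⁻¹⁶ J.

ΔKE ≈ 2.75×10⁻¹⁶ J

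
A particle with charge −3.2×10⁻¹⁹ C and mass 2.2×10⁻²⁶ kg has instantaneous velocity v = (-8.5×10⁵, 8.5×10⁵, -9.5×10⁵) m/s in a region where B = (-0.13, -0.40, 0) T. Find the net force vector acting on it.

v×B = (-3.80×10⁵, 1.24×10⁵, 4.50×10⁵) N/C.
F = q v×B = (−3.2×10⁻¹⁹ C)·(-3.80×10⁵, 1.24×10⁵, 4.50×10⁵) = (1.22×10⁻¹³, -3.95×10⁻¹⁴, -1.44×10⁻¹³) N.

F ≈ (1.22×10⁻¹³, -3.95×10⁻¹⁴, -1.44×10⁻¹³) N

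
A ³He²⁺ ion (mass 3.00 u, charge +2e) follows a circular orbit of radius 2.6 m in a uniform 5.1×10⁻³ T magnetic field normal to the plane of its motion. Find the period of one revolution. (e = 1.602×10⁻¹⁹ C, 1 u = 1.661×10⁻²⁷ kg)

The cyclotron period depends only on m, q, B: T = 2πm/(|q|B).
T = 2π(4.983×10⁻²⁷)/((3.204×10⁻¹⁹)(5.1×10⁻³)) ≈ 1.9×10⁻⁵ s.

T ≈ 1.9×10⁻⁵ s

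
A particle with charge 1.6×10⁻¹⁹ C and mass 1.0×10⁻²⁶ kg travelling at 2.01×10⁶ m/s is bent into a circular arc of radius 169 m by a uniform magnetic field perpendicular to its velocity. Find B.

B ≈ 7.43×10⁻⁴ T

From |q|vB = mv²/r, B = mv/(|q|r).
B = (1.0×10⁻²⁶)(2.01×10⁶)/((1.6×10⁻¹⁹)(169)) ≈ 7.43×10⁻⁴ T.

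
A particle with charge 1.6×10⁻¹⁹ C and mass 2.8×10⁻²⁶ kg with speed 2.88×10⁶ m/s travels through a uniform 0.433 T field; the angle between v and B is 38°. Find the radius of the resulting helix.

r ≈ 0.717 m

v⊥ = v sinθ = 2.88×10⁶·sin38° ≈ 1.773×10⁶ m/s.
r = m v⊥/(|q|B) = (2.8×10⁻²⁶)(1.773×10⁶)/((1.6×10⁻¹⁹)(0.433)) ≈ 0.717 m.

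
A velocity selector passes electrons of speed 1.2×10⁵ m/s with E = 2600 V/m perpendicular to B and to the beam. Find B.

B = 0.022 T

Balance of forces in the selector: qE = qvB ⇒ B = E/v.
B = 2600/1.2×10⁵ = 0.022 T.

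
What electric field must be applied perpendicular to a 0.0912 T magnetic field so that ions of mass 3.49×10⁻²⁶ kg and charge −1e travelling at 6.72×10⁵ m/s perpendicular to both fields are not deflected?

For straight-line motion qE = qvB, so E = vB.
E = 6.72×10⁵ × 0.0912 = 6.13×10⁴ V/m.

E = 6.13×10⁴ V/m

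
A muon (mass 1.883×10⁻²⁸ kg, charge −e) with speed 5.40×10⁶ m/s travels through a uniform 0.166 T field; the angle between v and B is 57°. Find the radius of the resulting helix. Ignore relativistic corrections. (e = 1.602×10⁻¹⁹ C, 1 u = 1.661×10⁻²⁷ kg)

r ≈ 0.0321 m

v⊥ = v sinθ = 5.40×10⁶·sin57° ≈ 4.529×10⁶ m/s.
r = m v⊥/(|q|B) = (1.883×10⁻²⁸)(4.529×10⁶)/((1.602×10⁻¹⁹)(0.166)) ≈ 0.0321 m.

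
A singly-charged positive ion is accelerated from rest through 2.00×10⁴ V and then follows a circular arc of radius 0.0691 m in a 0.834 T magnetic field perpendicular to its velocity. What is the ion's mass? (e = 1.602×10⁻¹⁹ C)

m ≈ 1.33×10⁻²⁶ kg

Combine |q|V = ½mv² and r = mv/(|q|B): eliminate v to get m = qB²r²/(2V).
m = (1.602×10⁻¹⁹)(0.834)²(0.0691)²/(2·2.00×10⁴) ≈ 1.33×10⁻²⁶ kg.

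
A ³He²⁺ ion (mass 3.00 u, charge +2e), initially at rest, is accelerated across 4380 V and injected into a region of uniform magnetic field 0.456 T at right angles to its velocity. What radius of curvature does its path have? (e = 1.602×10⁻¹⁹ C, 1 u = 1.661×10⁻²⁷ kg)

Acceleration: |q|V = ½mv² ⇒ v = √(2|q|V/m) = √(2·3.204×10⁻¹⁹·4380/4.983×10⁻²⁷) ≈ 7.505×10⁵ m/s.
In the field: r = mv/(|q|B) = (4.983×10⁻²⁷)(7.505×10⁵)/((3.204×10⁻¹⁹)(0.456)) ≈ 0.0256 m.

r ≈ 0.0256 m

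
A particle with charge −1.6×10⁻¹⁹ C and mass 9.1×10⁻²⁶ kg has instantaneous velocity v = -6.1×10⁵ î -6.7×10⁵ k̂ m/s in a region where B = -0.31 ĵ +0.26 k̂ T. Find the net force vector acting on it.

F ≈ (3.32×10⁻¹⁴, -2.54×10⁻¹⁴, -3.03×10⁻¹⁴) N

v×B = (-2.08×10⁵, 1.59×10⁵, 1.89×10⁵) N/C.
F = q v×B = (−1.6×10⁻¹⁹ C)·(-2.08×10⁵, 1.59×10⁵, 1.89×10⁵) = (3.32×10⁻¹⁴, -2.54×10⁻¹⁴, -3.03×10⁻¹⁴) N.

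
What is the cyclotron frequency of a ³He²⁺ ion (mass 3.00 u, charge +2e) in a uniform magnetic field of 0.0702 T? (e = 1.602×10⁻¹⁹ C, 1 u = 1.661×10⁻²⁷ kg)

f = |q|B/(2πm).
f = (3.204×10⁻¹⁹)(0.0702)/(2π·4.983×10⁻²⁷) ≈ 7.18×10⁵ Hz.

f ≈ 7.18×10⁵ Hz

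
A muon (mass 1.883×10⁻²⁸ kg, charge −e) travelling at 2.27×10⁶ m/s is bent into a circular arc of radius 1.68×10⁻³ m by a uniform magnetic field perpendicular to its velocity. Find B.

B ≈ 1.59 T

From |q|vB = mv²/r, B = mv/(|q|r).
B = (1.883×10⁻²⁸)(2.27×10⁶)/((1.602×10⁻¹⁹)(1.68×10⁻³)) ≈ 1.59 T.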